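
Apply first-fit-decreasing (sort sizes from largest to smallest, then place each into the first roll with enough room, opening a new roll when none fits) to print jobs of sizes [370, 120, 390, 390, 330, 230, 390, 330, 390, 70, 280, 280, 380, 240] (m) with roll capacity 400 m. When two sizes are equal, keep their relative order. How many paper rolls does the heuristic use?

12

Sorted descending: 390, 390, 390, 390, 380, 370, 330, 330, 280, 280, 240, 230, 120, 70.
  390 → roll 1 (new)  [load 390/400]
  390 → roll 2 (new)  [load 390/400]
  390 → roll 3 (new)  [load 390/400]
  390 → roll 4 (new)  [load 390/400]
  380 → roll 5 (new)  [load 380/400]
  370 → roll 6 (new)  [load 370/400]
  330 → roll 7 (new)  [load 330/400]
  330 → roll 8 (new)  [load 330/400]
  280 → roll 9 (new)  [load 280/400]
  280 → roll 10 (new)  [load 280/400]
  240 → roll 11 (new)  [load 240/400]
  230 → roll 12 (new)  [load 230/400]
  120 → roll 9  [load 400/400]
  70 → roll 7  [load 400/400]
12 paper rolls opened.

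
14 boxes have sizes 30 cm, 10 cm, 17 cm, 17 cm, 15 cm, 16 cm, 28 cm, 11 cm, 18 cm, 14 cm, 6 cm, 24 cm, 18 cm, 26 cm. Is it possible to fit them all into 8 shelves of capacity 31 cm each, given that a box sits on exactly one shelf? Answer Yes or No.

No

Total = 250 cm; ⌈250/31⌉ = 9.
At least 9 shelves are required, but only 8 are allowed.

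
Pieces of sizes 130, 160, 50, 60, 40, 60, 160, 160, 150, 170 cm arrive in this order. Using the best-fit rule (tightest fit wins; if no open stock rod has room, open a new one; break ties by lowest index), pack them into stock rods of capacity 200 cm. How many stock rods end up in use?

7

  130 → stock rod 1 (new)  [load 130/200]
  160 → stock rod 2 (new)  [load 160/200]
  50 → stock rod 1  [load 180/200]
  60 → stock rod 3 (new)  [load 60/200]
  40 → stock rod 2  [load 200/200]
  60 → stock rod 3  [load 120/200]
  160 → stock rod 4 (new)  [load 160/200]
  160 → stock rod 5 (new)  [load 160/200]
  150 → stock rod 6 (new)  [load 150/200]
  170 → stock rod 7 (new)  [load 170/200]
7 stock rods opened.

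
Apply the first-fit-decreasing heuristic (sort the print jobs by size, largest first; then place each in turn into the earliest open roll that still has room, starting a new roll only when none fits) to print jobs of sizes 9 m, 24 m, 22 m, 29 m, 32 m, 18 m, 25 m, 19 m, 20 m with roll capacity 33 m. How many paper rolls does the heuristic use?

8

Sorted descending: 32, 29, 25, 24, 22, 20, 19, 18, 9.
  32 → roll 1 (new)  [load 32/33]
  29 → roll 2 (new)  [load 29/33]
  25 → roll 3 (new)  [load 25/33]
  24 → roll 4 (new)  [load 24/33]
  22 → roll 5 (new)  [load 22/33]
  20 → roll 6 (new)  [load 20/33]
  19 → roll 7 (new)  [load 19/33]
  18 → roll 8 (new)  [load 18/33]
  9 → roll 4  [load 33/33]
8 paper rolls opened.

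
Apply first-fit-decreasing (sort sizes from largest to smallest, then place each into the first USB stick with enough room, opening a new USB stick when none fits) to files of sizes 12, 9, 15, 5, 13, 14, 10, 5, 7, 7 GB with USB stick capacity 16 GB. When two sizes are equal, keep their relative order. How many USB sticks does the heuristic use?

7

Sorted descending: 15, 14, 13, 12, 10, 9, 7, 7, 5, 5.
  15 → USB stick 1 (new)  [load 15/16]
  14 → USB stick 2 (new)  [load 14/16]
  13 → USB stick 3 (new)  [load 13/16]
  12 → USB stick 4 (new)  [load 12/16]
  10 → USB stick 5 (new)  [load 10/16]
  9 → USB stick 6 (new)  [load 9/16]
  7 → USB stick 6  [load 16/16]
  7 → USB stick 7 (new)  [load 7/16]
  5 → USB stick 5  [load 15/16]
  5 → USB stick 7  [load 12/16]
7 USB sticks opened.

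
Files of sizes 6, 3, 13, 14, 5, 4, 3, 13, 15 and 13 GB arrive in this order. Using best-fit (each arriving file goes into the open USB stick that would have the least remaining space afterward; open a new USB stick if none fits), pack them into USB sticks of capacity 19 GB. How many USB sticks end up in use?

  6 → USB stick 1 (new)  [load 6/19]
  3 → USB stick 1  [load 9/19]
  13 → USB stick 2 (new)  [load 13/19]
  14 → USB stick 3 (new)  [load 14/19]
  5 → USB stick 3  [load 19/19]
  4 → USB stick 2  [load 17/19]
  3 → USB stick 1  [load 12/19]
  13 → USB stick 4 (new)  [load 13/19]
  15 → USB stick 5 (new)  [load 15/19]
  13 → USB stick 6 (new)  [load 13/19]
6 USB sticks opened.

6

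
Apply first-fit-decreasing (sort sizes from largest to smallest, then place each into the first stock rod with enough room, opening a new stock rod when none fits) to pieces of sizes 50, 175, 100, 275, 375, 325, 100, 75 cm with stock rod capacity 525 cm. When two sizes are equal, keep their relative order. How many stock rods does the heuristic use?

3

Sorted descending: 375, 325, 275, 175, 100, 100, 75, 50.
  375 → stock rod 1 (new)  [load 375/525]
  325 → stock rod 2 (new)  [load 325/525]
  275 → stock rod 3 (new)  [load 275/525]
  175 → stock rod 2  [load 500/525]
  100 → stock rod 1  [load 475/525]
  100 → stock rod 3  [load 375/525]
  75 → stock rod 3  [load 450/525]
  50 → stock rod 1  [load 525/525]
3 stock rods opened.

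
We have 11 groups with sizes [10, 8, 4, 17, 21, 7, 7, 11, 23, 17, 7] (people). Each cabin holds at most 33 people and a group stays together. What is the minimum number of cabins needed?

Total = 23 + 21 + 17 + 17 + 11 + 10 + 8 + 7 + 7 + 7 + 4 = 132 people.
Lower bound: ⌈132/33⌉ = 4 cabins.
A packing using 5 cabins:
  cabin 1: 23 + 10 = 33
  cabin 2: 21 + 11 = 32
  cabin 3: 17 + 8 + 7 = 32
  cabin 4: 17 + 7 + 7 = 31
  cabin 5: 4 = 4
No arrangement into 4 cabins stays within capacity, so 5 is optimal.

5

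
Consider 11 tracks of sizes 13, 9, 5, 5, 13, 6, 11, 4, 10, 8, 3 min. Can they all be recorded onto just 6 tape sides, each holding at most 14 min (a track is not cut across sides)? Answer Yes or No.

Total = 87 min; ⌈87/14⌉ = 7.
At least 7 tape sides are required, but only 6 are allowed.

No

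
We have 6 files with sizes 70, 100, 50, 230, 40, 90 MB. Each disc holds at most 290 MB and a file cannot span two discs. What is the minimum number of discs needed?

3

Total = 230 + 100 + 90 + 70 + 50 + 40 = 580 MB.
Lower bound: ⌈580/290⌉ = 2 discs.
A packing using 3 discs:
  disc 1: 230 + 50 = 280
  disc 2: 100 + 90 + 70 = 260
  disc 3: 40 = 40
No arrangement into 2 discs stays within capacity, so 3 is optimal.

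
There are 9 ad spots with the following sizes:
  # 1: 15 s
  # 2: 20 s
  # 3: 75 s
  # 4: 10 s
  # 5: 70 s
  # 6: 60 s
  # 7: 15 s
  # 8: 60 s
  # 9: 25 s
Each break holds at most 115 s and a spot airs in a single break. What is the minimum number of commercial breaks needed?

Total = 75 + 70 + 60 + 60 + 25 + 20 + 15 + 15 + 10 = 350 s.
Lower bound: ⌈350/115⌉ = 4 commercial breaks.
A packing using 4 commercial breaks:
  break 1: 75 + 25 + 15 = 115
  break 2: 70 + 20 + 15 + 10 = 115
  break 3: 60 = 60
  break 4: 60 = 60
This matches the lower bound, so 4 is optimal.

4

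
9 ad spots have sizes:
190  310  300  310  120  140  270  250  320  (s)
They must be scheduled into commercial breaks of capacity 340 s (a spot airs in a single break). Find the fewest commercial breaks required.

8

Total = 320 + 310 + 310 + 300 + 270 + 250 + 190 + 140 + 120 = 2210 s.
Lower bound: ⌈2210/340⌉ = 7 commercial breaks.
A packing using 8 commercial breaks:
  break 1: 320 = 320
  break 2: 310 = 310
  break 3: 310 = 310
  break 4: 300 = 300
  break 5: 270 = 270
  break 6: 250 = 250
  break 7: 190 + 140 = 330
  break 8: 120 = 120
No arrangement into 7 commercial breaks stays within capacity, so 8 is optimal.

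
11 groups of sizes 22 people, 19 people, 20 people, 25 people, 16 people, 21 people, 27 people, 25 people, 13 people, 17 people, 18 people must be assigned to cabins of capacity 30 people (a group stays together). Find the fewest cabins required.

10

Total = 27 + 25 + 25 + 22 + 21 + 20 + 19 + 18 + 17 + 16 + 13 = 223 people.
Lower bound: ⌈223/30⌉ = 8 cabins.
Also, 10 groups each exceed 15 people, and no two of those can share a cabin, so at least 10 cabins are needed.
A packing using 10 cabins:
  cabin 1: 27 = 27
  cabin 2: 25 = 25
  cabin 3: 25 = 25
  cabin 4: 22 = 22
  cabin 5: 21 = 21
  cabin 6: 20 = 20
  cabin 7: 19 = 19
  cabin 8: 18 = 18
  cabin 9: 17 + 13 = 30
  cabin 10: 16 = 16
This matches the lower bound, so 10 is optimal.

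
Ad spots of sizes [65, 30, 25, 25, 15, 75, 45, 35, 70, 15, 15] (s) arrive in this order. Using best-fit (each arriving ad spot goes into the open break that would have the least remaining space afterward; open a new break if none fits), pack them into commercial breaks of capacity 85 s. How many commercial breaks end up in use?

6

  65 → break 1 (new)  [load 65/85]
  30 → break 2 (new)  [load 30/85]
  25 → break 2  [load 55/85]
  25 → break 2  [load 80/85]
  15 → break 1  [load 80/85]
  75 → break 3 (new)  [load 75/85]
  45 → break 4 (new)  [load 45/85]
  35 → break 4  [load 80/85]
  70 → break 5 (new)  [load 70/85]
  15 → break 5  [load 85/85]
  15 → break 6 (new)  [load 15/85]
6 commercial breaks opened.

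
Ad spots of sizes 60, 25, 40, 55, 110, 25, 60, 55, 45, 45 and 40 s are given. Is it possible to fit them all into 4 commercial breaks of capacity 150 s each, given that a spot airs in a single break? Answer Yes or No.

A valid assignment using 4 commercial breaks:
  break 1: 110 + 40 = 150
  break 2: 60 + 60 + 25 = 145
  break 3: 55 + 55 + 40 = 150
  break 4: 45 + 45 + 25 = 115
Every load is within 150 s, so 4 commercial breaks suffice.

Yes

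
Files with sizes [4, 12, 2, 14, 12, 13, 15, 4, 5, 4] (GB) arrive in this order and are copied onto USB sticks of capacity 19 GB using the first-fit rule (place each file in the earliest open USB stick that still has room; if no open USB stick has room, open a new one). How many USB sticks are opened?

  4 → USB stick 1 (new)  [load 4/19]
  12 → USB stick 1  [load 16/19]
  2 → USB stick 1  [load 18/19]
  14 → USB stick 2 (new)  [load 14/19]
  12 → USB stick 3 (new)  [load 12/19]
  13 → USB stick 4 (new)  [load 13/19]
  15 → USB stick 5 (new)  [load 15/19]
  4 → USB stick 2  [load 18/19]
  5 → USB stick 3  [load 17/19]
  4 → USB stick 4  [load 17/19]
5 USB sticks opened.

5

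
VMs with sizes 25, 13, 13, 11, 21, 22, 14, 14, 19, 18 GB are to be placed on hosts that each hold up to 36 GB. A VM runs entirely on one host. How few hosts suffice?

5

Total = 25 + 22 + 21 + 19 + 18 + 14 + 14 + 13 + 13 + 11 = 170 GB.
Lower bound: ⌈170/36⌉ = 5 hosts.
A packing using 5 hosts:
  host 1: 25 + 11 = 36
  host 2: 22 + 14 = 36
  host 3: 21 + 14 = 35
  host 4: 19 + 13 = 32
  host 5: 18 + 13 = 31
This matches the lower bound, so 5 is optimal.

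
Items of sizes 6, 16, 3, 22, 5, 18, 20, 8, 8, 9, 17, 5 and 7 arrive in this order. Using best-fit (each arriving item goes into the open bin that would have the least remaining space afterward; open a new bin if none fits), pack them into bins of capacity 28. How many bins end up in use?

6

  6 → bin 1 (new)  [load 6/28]
  16 → bin 1  [load 22/28]
  3 → bin 1  [load 25/28]
  22 → bin 2 (new)  [load 22/28]
  5 → bin 2  [load 27/28]
  18 → bin 3 (new)  [load 18/28]
  20 → bin 4 (new)  [load 20/28]
  8 → bin 4  [load 28/28]
  8 → bin 3  [load 26/28]
  9 → bin 5 (new)  [load 9/28]
  17 → bin 5  [load 26/28]
  5 → bin 6 (new)  [load 5/28]
  7 → bin 6  [load 12/28]
6 bins opened.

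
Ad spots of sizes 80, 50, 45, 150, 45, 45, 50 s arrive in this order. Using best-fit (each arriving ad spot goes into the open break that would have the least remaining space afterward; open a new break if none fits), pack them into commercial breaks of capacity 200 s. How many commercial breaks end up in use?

  80 → break 1 (new)  [load 80/200]
  50 → break 1  [load 130/200]
  45 → break 1  [load 175/200]
  150 → break 2 (new)  [load 150/200]
  45 → break 2  [load 195/200]
  45 → break 3 (new)  [load 45/200]
  50 → break 3  [load 95/200]
3 commercial breaks opened.

3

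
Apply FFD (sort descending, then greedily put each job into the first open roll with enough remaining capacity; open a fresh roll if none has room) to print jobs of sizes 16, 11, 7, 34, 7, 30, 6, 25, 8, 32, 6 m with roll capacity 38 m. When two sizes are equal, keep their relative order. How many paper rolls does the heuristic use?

Sorted descending: 34, 32, 30, 25, 16, 11, 8, 7, 7, 6, 6.
  34 → roll 1 (new)  [load 34/38]
  32 → roll 2 (new)  [load 32/38]
  30 → roll 3 (new)  [load 30/38]
  25 → roll 4 (new)  [load 25/38]
  16 → roll 5 (new)  [load 16/38]
  11 → roll 4  [load 36/38]
  8 → roll 3  [load 38/38]
  7 → roll 5  [load 23/38]
  7 → roll 5  [load 30/38]
  6 → roll 2  [load 38/38]
  6 → roll 5  [load 36/38]
5 paper rolls opened.

5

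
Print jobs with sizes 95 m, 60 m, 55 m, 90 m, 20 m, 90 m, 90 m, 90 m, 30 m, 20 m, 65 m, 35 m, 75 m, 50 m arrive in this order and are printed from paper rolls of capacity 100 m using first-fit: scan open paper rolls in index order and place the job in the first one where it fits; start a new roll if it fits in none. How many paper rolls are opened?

10

  95 → roll 1 (new)  [load 95/100]
  60 → roll 2 (new)  [load 60/100]
  55 → roll 3 (new)  [load 55/100]
  90 → roll 4 (new)  [load 90/100]
  20 → roll 2  [load 80/100]
  90 → roll 5 (new)  [load 90/100]
  90 → roll 6 (new)  [load 90/100]
  90 → roll 7 (new)  [load 90/100]
  30 → roll 3  [load 85/100]
  20 → roll 2  [load 100/100]
  65 → roll 8 (new)  [load 65/100]
  35 → roll 8  [load 100/100]
  75 → roll 9 (new)  [load 75/100]
  50 → roll 10 (new)  [load 50/100]
10 paper rolls opened.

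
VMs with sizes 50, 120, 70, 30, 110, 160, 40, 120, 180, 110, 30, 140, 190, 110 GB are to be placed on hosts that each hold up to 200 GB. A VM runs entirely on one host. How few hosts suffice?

9

Total = 190 + 180 + 160 + 140 + 120 + 120 + 110 + 110 + 110 + 70 + 50 + 40 + 30 + 30 = 1460 GB.
Lower bound: ⌈1460/200⌉ = 8 hosts.
Also, 9 VMs each exceed 100 GB, and no two of those can share a host, so at least 9 hosts are needed.
A packing using 9 hosts:
  host 1: 190 = 190
  host 2: 180 = 180
  host 3: 160 + 40 = 200
  host 4: 140 + 50 = 190
  host 5: 120 + 70 = 190
  host 6: 120 + 30 + 30 = 180
  host 7: 110 = 110
  host 8: 110 = 110
  host 9: 110 = 110
This matches the lower bound, so 9 is optimal.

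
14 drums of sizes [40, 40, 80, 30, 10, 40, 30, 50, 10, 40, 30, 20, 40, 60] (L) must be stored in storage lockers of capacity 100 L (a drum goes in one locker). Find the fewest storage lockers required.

Total = 80 + 60 + 50 + 40 + 40 + 40 + 40 + 40 + 30 + 30 + 30 + 20 + 10 + 10 = 520 L.
Lower bound: ⌈520/100⌉ = 6 storage lockers.
A packing using 6 storage lockers:
  locker 1: 80 + 20 = 100
  locker 2: 60 + 40 = 100
  locker 3: 50 + 40 + 10 = 100
  locker 4: 40 + 40 + 10 = 90
  locker 5: 40 + 30 + 30 = 100
  locker 6: 30 = 30
This matches the lower bound, so 6 is optimal.

6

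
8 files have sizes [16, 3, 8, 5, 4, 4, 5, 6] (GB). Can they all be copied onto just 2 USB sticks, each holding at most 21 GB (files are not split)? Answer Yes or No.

No

Total = 51 GB; ⌈51/21⌉ = 3.
At least 3 USB sticks are required, but only 2 are allowed.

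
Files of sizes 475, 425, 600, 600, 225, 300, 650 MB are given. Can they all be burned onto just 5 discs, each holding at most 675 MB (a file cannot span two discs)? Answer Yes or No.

No

Total = 3275 MB; ⌈3275/675⌉ = 5.
The bound of 5 does not rule out 5, but exhaustive search shows no assignment into 5 discs of capacity 675 MB exists — the minimum is 6.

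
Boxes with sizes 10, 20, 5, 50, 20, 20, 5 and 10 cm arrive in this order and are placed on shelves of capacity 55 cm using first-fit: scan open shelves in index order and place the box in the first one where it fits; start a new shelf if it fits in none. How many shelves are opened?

3

  10 → shelf 1 (new)  [load 10/55]
  20 → shelf 1  [load 30/55]
  5 → shelf 1  [load 35/55]
  50 → shelf 2 (new)  [load 50/55]
  20 → shelf 1  [load 55/55]
  20 → shelf 3 (new)  [load 20/55]
  5 → shelf 2  [load 55/55]
  10 → shelf 3  [load 30/55]
3 shelves opened.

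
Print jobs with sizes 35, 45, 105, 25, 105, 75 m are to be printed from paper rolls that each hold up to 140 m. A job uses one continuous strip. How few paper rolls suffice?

3

Total = 105 + 105 + 75 + 45 + 35 + 25 = 390 m.
Lower bound: ⌈390/140⌉ = 3 paper rolls.
A packing using 3 paper rolls:
  roll 1: 105 + 35 = 140
  roll 2: 105 + 25 = 130
  roll 3: 75 + 45 = 120
This matches the lower bound, so 3 is optimal.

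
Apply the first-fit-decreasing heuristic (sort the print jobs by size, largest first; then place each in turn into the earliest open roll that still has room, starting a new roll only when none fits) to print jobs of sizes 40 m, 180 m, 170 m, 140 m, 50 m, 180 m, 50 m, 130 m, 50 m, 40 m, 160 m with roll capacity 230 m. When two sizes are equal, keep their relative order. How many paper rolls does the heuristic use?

6

Sorted descending: 180, 180, 170, 160, 140, 130, 50, 50, 50, 40, 40.
  180 → roll 1 (new)  [load 180/230]
  180 → roll 2 (new)  [load 180/230]
  170 → roll 3 (new)  [load 170/230]
  160 → roll 4 (new)  [load 160/230]
  140 → roll 5 (new)  [load 140/230]
  130 → roll 6 (new)  [load 130/230]
  50 → roll 1  [load 230/230]
  50 → roll 2  [load 230/230]
  50 → roll 3  [load 220/230]
  40 → roll 4  [load 200/230]
  40 → roll 5  [load 180/230]
6 paper rolls opened.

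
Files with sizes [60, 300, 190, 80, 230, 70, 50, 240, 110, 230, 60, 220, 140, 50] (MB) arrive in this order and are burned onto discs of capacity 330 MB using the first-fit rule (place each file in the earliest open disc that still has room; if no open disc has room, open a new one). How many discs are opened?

7

  60 → disc 1 (new)  [load 60/330]
  300 → disc 2 (new)  [load 300/330]
  190 → disc 1  [load 250/330]
  80 → disc 1  [load 330/330]
  230 → disc 3 (new)  [load 230/330]
  70 → disc 3  [load 300/330]
  50 → disc 4 (new)  [load 50/330]
  240 → disc 4  [load 290/330]
  110 → disc 5 (new)  [load 110/330]
  230 → disc 6 (new)  [load 230/330]
  60 → disc 5  [load 170/330]
  220 → disc 7 (new)  [load 220/330]
  140 → disc 5  [load 310/330]
  50 → disc 6  [load 280/330]
7 discs opened.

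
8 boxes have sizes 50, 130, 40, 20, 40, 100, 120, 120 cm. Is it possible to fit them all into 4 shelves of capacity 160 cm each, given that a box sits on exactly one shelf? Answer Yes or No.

Yes

A valid assignment using 4 shelves:
  shelf 1: 130 + 20 = 150
  shelf 2: 120 + 40 = 160
  shelf 3: 120 + 40 = 160
  shelf 4: 100 + 50 = 150
Every load is within 160 cm, so 4 shelves suffice.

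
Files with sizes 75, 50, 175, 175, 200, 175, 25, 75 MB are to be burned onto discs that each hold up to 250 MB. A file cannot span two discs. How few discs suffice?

Total = 200 + 175 + 175 + 175 + 75 + 75 + 50 + 25 = 950 MB.
Lower bound: ⌈950/250⌉ = 4 discs.
A packing using 4 discs:
  disc 1: 200 + 50 = 250
  disc 2: 175 + 75 = 250
  disc 3: 175 + 75 = 250
  disc 4: 175 + 25 = 200
This matches the lower bound, so 4 is optimal.

4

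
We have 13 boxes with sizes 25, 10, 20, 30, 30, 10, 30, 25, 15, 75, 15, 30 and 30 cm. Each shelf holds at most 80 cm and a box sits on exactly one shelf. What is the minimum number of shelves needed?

Total = 75 + 30 + 30 + 30 + 30 + 30 + 25 + 25 + 20 + 15 + 15 + 10 + 10 = 345 cm.
Lower bound: ⌈345/80⌉ = 5 shelves.
A packing using 5 shelves:
  shelf 1: 75 = 75
  shelf 2: 30 + 30 + 20 = 80
  shelf 3: 30 + 30 + 15 = 75
  shelf 4: 30 + 25 + 25 = 80
  shelf 5: 15 + 10 + 10 = 35
This matches the lower bound, so 5 is optimal.

5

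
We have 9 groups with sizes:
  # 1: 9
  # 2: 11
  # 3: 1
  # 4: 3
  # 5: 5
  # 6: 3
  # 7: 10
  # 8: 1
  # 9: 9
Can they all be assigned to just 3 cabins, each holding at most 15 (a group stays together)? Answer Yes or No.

Total = 52; ⌈52/15⌉ = 4.
At least 4 cabins are required, but only 3 are allowed.

No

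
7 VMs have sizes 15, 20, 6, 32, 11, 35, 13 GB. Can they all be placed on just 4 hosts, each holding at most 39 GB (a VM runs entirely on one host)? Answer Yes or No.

Yes

A valid assignment using 4 hosts:
  host 1: 35 = 35
  host 2: 32 + 6 = 38
  host 3: 20 + 15 = 35
  host 4: 13 + 11 = 24
Every load is within 39 GB, so 4 hosts suffice.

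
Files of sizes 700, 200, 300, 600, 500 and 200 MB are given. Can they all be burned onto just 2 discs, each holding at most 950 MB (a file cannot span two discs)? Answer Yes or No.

Total = 2500 MB; ⌈2500/950⌉ = 3.
At least 3 discs are required, but only 2 are allowed.

No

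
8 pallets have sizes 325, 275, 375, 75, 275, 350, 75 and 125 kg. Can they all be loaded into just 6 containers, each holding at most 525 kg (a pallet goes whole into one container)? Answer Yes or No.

Yes

A valid assignment using 5 containers:
  container 1: 375 + 125 = 500
  container 2: 350 + 75 + 75 = 500
  container 3: 325 = 325
  container 4: 275 = 275
  container 5: 275 = 275
That uses only 5 ≤ 6, so 6 containers are enough.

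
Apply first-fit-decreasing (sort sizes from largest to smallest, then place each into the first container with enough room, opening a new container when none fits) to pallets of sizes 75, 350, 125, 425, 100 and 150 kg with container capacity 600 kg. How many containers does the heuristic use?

Sorted descending: 425, 350, 150, 125, 100, 75.
  425 → container 1 (new)  [load 425/600]
  350 → container 2 (new)  [load 350/600]
  150 → container 1  [load 575/600]
  125 → container 2  [load 475/600]
  100 → container 2  [load 575/600]
  75 → container 3 (new)  [load 75/600]
3 containers opened.

3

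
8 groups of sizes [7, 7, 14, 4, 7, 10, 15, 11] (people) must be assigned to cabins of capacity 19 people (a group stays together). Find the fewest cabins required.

Total = 15 + 14 + 11 + 10 + 7 + 7 + 7 + 4 = 75 people.
Lower bound: ⌈75/19⌉ = 4 cabins.
A packing using 5 cabins:
  cabin 1: 15 + 4 = 19
  cabin 2: 14 = 14
  cabin 3: 11 + 7 = 18
  cabin 4: 10 + 7 = 17
  cabin 5: 7 = 7
No arrangement into 4 cabins stays within capacity, so 5 is optimal.

5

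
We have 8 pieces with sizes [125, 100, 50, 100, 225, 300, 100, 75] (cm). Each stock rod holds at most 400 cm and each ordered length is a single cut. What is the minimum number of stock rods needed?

3

Total = 300 + 225 + 125 + 100 + 100 + 100 + 75 + 50 = 1075 cm.
Lower bound: ⌈1075/400⌉ = 3 stock rods.
A packing using 3 stock rods:
  stock rod 1: 300 + 100 = 400
  stock rod 2: 225 + 125 + 50 = 400
  stock rod 3: 100 + 100 + 75 = 275
This matches the lower bound, so 3 is optimal.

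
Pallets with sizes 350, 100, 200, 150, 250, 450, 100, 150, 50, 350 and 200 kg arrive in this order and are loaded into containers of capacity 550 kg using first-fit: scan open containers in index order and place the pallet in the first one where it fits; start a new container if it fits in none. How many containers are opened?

5

  350 → container 1 (new)  [load 350/550]
  100 → container 1  [load 450/550]
  200 → container 2 (new)  [load 200/550]
  150 → container 2  [load 350/550]
  250 → container 3 (new)  [load 250/550]
  450 → container 4 (new)  [load 450/550]
  100 → container 1  [load 550/550]
  150 → container 2  [load 500/550]
  50 → container 2  [load 550/550]
  350 → container 5 (new)  [load 350/550]
  200 → container 3  [load 450/550]
5 containers opened.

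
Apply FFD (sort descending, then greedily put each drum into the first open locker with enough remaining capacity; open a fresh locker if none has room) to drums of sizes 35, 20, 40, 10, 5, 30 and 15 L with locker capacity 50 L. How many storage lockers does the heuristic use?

4

Sorted descending: 40, 35, 30, 20, 15, 10, 5.
  40 → locker 1 (new)  [load 40/50]
  35 → locker 2 (new)  [load 35/50]
  30 → locker 3 (new)  [load 30/50]
  20 → locker 3  [load 50/50]
  15 → locker 2  [load 50/50]
  10 → locker 1  [load 50/50]
  5 → locker 4 (new)  [load 5/50]
4 storage lockers opened.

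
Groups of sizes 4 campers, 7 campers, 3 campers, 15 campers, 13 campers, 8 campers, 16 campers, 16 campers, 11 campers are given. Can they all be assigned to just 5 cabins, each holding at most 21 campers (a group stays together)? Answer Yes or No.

Yes

A valid assignment using 5 cabins:
  cabin 1: 16 + 4 = 20
  cabin 2: 16 + 3 = 19
  cabin 3: 15 = 15
  cabin 4: 13 + 8 = 21
  cabin 5: 11 + 7 = 18
Every load is within 21 campers, so 5 cabins suffice.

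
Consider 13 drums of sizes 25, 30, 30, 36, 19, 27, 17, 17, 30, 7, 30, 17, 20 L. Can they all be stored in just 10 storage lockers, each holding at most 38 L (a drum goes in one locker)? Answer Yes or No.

Yes

A valid assignment using 10 storage lockers:
  locker 1: 36 = 36
  locker 2: 30 + 7 = 37
  locker 3: 30 = 30
  locker 4: 30 = 30
  locker 5: 30 = 30
  locker 6: 27 = 27
  locker 7: 25 = 25
  locker 8: 20 + 17 = 37
  locker 9: 19 + 17 = 36
  locker 10: 17 = 17
Every load is within 38 L, so 10 storage lockers suffice.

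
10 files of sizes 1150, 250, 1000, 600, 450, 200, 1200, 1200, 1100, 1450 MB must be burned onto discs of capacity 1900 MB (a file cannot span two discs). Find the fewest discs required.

Total = 1450 + 1200 + 1200 + 1150 + 1100 + 1000 + 600 + 450 + 250 + 200 = 8600 MB.
Lower bound: ⌈8600/1900⌉ = 5 discs.
Also, 6 files each exceed 950 MB, and no two of those can share a disc, so at least 6 discs are needed.
A packing using 6 discs:
  disc 1: 1450 + 450 = 1900
  disc 2: 1200 + 600 = 1800
  disc 3: 1200 + 250 + 200 = 1650
  disc 4: 1150 = 1150
  disc 5: 1100 = 1100
  disc 6: 1000 = 1000
This matches the lower bound, so 6 is optimal.

6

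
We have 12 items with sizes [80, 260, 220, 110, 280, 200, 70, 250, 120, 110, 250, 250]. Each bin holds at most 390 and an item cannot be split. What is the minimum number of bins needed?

Total = 280 + 260 + 250 + 250 + 250 + 220 + 200 + 120 + 110 + 110 + 80 + 70 = 2200.
Lower bound: ⌈2200/390⌉ = 6 bins.
Also, 7 items each exceed 195, and no two of those can share a bin, so at least 7 bins are needed.
A packing using 7 bins:
  bin 1: 280 + 110 = 390
  bin 2: 260 + 120 = 380
  bin 3: 250 + 110 = 360
  bin 4: 250 + 80 = 330
  bin 5: 250 + 70 = 320
  bin 6: 220 = 220
  bin 7: 200 = 200
This matches the lower bound, so 7 is optimal.

7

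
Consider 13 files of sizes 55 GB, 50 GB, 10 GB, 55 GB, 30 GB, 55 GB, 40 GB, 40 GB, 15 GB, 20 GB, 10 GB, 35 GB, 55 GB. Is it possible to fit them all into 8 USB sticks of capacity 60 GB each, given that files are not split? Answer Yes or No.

No

Total = 470 GB; ⌈470/60⌉ = 8.
The bound of 8 does not rule out 8, but exhaustive search shows no assignment into 8 USB sticks of capacity 60 GB exists — the minimum is 9.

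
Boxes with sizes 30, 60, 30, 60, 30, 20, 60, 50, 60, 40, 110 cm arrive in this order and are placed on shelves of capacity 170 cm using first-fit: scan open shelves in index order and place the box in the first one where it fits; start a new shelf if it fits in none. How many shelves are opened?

  30 → shelf 1 (new)  [load 30/170]
  60 → shelf 1  [load 90/170]
  30 → shelf 1  [load 120/170]
  60 → shelf 2 (new)  [load 60/170]
  30 → shelf 1  [load 150/170]
  20 → shelf 1  [load 170/170]
  60 → shelf 2  [load 120/170]
  50 → shelf 2  [load 170/170]
  60 → shelf 3 (new)  [load 60/170]
  40 → shelf 3  [load 100/170]
  110 → shelf 4 (new)  [load 110/170]
4 shelves opened.

4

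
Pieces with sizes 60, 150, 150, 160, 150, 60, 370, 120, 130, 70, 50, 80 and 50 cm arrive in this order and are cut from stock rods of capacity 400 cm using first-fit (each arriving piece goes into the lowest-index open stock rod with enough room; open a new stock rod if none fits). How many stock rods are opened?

5

  60 → stock rod 1 (new)  [load 60/400]
  150 → stock rod 1  [load 210/400]
  150 → stock rod 1  [load 360/400]
  160 → stock rod 2 (new)  [load 160/400]
  150 → stock rod 2  [load 310/400]
  60 → stock rod 2  [load 370/400]
  370 → stock rod 3 (new)  [load 370/400]
  120 → stock rod 4 (new)  [load 120/400]
  130 → stock rod 4  [load 250/400]
  70 → stock rod 4  [load 320/400]
  50 → stock rod 4  [load 370/400]
  80 → stock rod 5 (new)  [load 80/400]
  50 → stock rod 5  [load 130/400]
5 stock rods opened.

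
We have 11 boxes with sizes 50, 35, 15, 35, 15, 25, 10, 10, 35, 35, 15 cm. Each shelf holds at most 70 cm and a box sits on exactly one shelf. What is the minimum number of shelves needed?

4

Total = 50 + 35 + 35 + 35 + 35 + 25 + 15 + 15 + 15 + 10 + 10 = 280 cm.
Lower bound: ⌈280/70⌉ = 4 shelves.
A packing using 4 shelves:
  shelf 1: 50 + 10 + 10 = 70
  shelf 2: 35 + 35 = 70
  shelf 3: 35 + 35 = 70
  shelf 4: 25 + 15 + 15 + 15 = 70
This matches the lower bound, so 4 is optimal.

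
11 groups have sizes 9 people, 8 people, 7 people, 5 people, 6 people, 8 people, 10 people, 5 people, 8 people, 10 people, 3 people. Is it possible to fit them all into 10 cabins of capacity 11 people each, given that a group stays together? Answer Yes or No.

Yes

A valid assignment using 9 cabins:
  cabin 1: 10 = 10
  cabin 2: 10 = 10
  cabin 3: 9 = 9
  cabin 4: 8 + 3 = 11
  cabin 5: 8 = 8
  cabin 6: 8 = 8
  cabin 7: 7 = 7
  cabin 8: 6 + 5 = 11
  cabin 9: 5 = 5
That uses only 9 ≤ 10, so 10 cabins are enough.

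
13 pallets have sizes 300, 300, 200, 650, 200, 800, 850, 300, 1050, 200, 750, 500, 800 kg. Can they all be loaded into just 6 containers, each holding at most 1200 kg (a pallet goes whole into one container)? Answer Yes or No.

Total = 6900 kg; ⌈6900/1200⌉ = 6.
The bound of 6 does not rule out 6, but exhaustive search shows no assignment into 6 containers of capacity 1200 kg exists — the minimum is 7.

No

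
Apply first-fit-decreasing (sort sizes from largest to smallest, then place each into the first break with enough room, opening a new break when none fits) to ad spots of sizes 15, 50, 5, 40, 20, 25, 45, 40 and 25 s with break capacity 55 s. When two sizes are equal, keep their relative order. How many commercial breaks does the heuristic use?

Sorted descending: 50, 45, 40, 40, 25, 25, 20, 15, 5.
  50 → break 1 (new)  [load 50/55]
  45 → break 2 (new)  [load 45/55]
  40 → break 3 (new)  [load 40/55]
  40 → break 4 (new)  [load 40/55]
  25 → break 5 (new)  [load 25/55]
  25 → break 5  [load 50/55]
  20 → break 6 (new)  [load 20/55]
  15 → break 3  [load 55/55]
  5 → break 1  [load 55/55]
6 commercial breaks opened.

6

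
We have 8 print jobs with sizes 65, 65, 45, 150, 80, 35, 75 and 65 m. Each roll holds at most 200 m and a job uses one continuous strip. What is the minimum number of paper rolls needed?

Total = 150 + 80 + 75 + 65 + 65 + 65 + 45 + 35 = 580 m.
Lower bound: ⌈580/200⌉ = 3 paper rolls.
A packing using 3 paper rolls:
  roll 1: 150 + 45 = 195
  roll 2: 80 + 75 + 35 = 190
  roll 3: 65 + 65 + 65 = 195
This matches the lower bound, so 3 is optimal.

3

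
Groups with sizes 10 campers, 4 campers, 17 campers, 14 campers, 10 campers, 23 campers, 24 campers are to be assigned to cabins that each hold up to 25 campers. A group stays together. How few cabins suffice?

Total = 24 + 23 + 17 + 14 + 10 + 10 + 4 = 102 campers.
Lower bound: ⌈102/25⌉ = 5 cabins.
A packing using 5 cabins:
  cabin 1: 24 = 24
  cabin 2: 23 = 23
  cabin 3: 17 + 4 = 21
  cabin 4: 14 + 10 = 24
  cabin 5: 10 = 10
This matches the lower bound, so 5 is optimal.

5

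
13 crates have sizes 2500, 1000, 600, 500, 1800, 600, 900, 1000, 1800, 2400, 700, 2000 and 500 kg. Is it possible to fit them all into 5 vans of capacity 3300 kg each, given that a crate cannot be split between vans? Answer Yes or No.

Yes

A valid assignment using 5 vans:
  van 1: 2500 + 700 = 3200
  van 2: 2400 + 900 = 3300
  van 3: 2000 + 600 + 600 = 3200
  van 4: 1800 + 1000 + 500 = 3300
  van 5: 1800 + 1000 + 500 = 3300
Every load is within 3300 kg, so 5 vans suffice.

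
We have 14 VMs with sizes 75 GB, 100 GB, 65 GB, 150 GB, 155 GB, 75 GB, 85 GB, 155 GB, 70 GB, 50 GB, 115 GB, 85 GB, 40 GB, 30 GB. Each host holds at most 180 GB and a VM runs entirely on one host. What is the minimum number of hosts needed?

Total = 155 + 155 + 150 + 115 + 100 + 85 + 85 + 75 + 75 + 70 + 65 + 50 + 40 + 30 = 1250 GB.
Lower bound: ⌈1250/180⌉ = 7 hosts.
A packing using 8 hosts:
  host 1: 155 = 155
  host 2: 155 = 155
  host 3: 150 + 30 = 180
  host 4: 115 + 65 = 180
  host 5: 100 + 75 = 175
  host 6: 85 + 85 = 170
  host 7: 75 + 70 = 145
  host 8: 50 + 40 = 90
No arrangement into 7 hosts stays within capacity, so 8 is optimal.

8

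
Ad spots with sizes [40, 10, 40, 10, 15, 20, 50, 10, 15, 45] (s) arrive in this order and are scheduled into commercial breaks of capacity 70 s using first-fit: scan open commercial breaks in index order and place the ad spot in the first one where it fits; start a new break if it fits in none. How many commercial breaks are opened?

  40 → break 1 (new)  [load 40/70]
  10 → break 1  [load 50/70]
  40 → break 2 (new)  [load 40/70]
  10 → break 1  [load 60/70]
  15 → break 2  [load 55/70]
  20 → break 3 (new)  [load 20/70]
  50 → break 3  [load 70/70]
  10 → break 1  [load 70/70]
  15 → break 2  [load 70/70]
  45 → break 4 (new)  [load 45/70]
4 commercial breaks opened.

4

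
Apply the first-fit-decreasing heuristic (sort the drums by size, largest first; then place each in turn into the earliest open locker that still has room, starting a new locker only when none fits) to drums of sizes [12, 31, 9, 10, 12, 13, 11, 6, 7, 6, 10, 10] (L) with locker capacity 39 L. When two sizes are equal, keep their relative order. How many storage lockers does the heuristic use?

Sorted descending: 31, 13, 12, 12, 11, 10, 10, 10, 9, 7, 6, 6.
  31 → locker 1 (new)  [load 31/39]
  13 → locker 2 (new)  [load 13/39]
  12 → locker 2  [load 25/39]
  12 → locker 2  [load 37/39]
  11 → locker 3 (new)  [load 11/39]
  10 → locker 3  [load 21/39]
  10 → locker 3  [load 31/39]
  10 → locker 4 (new)  [load 10/39]
  9 → locker 4  [load 19/39]
  7 → locker 1  [load 38/39]
  6 → locker 3  [load 37/39]
  6 → locker 4  [load 25/39]
4 storage lockers opened.

4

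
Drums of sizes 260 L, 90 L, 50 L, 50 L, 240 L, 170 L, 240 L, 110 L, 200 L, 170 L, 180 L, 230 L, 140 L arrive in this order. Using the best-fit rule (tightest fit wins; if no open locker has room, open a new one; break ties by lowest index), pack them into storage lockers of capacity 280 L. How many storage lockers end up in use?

  260 → locker 1 (new)  [load 260/280]
  90 → locker 2 (new)  [load 90/280]
  50 → locker 2  [load 140/280]
  50 → locker 2  [load 190/280]
  240 → locker 3 (new)  [load 240/280]
  170 → locker 4 (new)  [load 170/280]
  240 → locker 5 (new)  [load 240/280]
  110 → locker 4  [load 280/280]
  200 → locker 6 (new)  [load 200/280]
  170 → locker 7 (new)  [load 170/280]
  180 → locker 8 (new)  [load 180/280]
  230 → locker 9 (new)  [load 230/280]
  140 → locker 10 (new)  [load 140/280]
10 storage lockers opened.

10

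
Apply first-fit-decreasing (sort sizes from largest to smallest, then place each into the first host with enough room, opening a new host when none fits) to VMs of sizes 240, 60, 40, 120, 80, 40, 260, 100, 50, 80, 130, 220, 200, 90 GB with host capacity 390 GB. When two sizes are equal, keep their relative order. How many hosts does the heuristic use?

5

Sorted descending: 260, 240, 220, 200, 130, 120, 100, 90, 80, 80, 60, 50, 40, 40.
  260 → host 1 (new)  [load 260/390]
  240 → host 2 (new)  [load 240/390]
  220 → host 3 (new)  [load 220/390]
  200 → host 4 (new)  [load 200/390]
  130 → host 1  [load 390/390]
  120 → host 2  [load 360/390]
  100 → host 3  [load 320/390]
  90 → host 4  [load 290/390]
  80 → host 4  [load 370/390]
  80 → host 5 (new)  [load 80/390]
  60 → host 3  [load 380/390]
  50 → host 5  [load 130/390]
  40 → host 5  [load 170/390]
  40 → host 5  [load 210/390]
5 hosts opened.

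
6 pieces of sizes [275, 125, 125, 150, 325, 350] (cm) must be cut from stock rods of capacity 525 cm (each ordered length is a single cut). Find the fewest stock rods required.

3

Total = 350 + 325 + 275 + 150 + 125 + 125 = 1350 cm.
Lower bound: ⌈1350/525⌉ = 3 stock rods.
A packing using 3 stock rods:
  stock rod 1: 350 + 150 = 500
  stock rod 2: 325 + 125 = 450
  stock rod 3: 275 + 125 = 400
This matches the lower bound, so 3 is optimal.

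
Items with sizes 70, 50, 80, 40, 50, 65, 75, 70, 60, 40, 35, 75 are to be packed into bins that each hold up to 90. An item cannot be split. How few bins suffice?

Total = 80 + 75 + 75 + 70 + 70 + 65 + 60 + 50 + 50 + 40 + 40 + 35 = 710.
Lower bound: ⌈710/90⌉ = 8 bins.
Also, 9 items each exceed 45, and no two of those can share a bin, so at least 9 bins are needed.
A packing using 10 bins:
  bin 1: 80 = 80
  bin 2: 75 = 75
  bin 3: 75 = 75
  bin 4: 70 = 70
  bin 5: 70 = 70
  bin 6: 65 = 65
  bin 7: 60 = 60
  bin 8: 50 + 40 = 90
  bin 9: 50 + 40 = 90
  bin 10: 35 = 35
No arrangement into 9 bins stays within capacity, so 10 is optimal.

10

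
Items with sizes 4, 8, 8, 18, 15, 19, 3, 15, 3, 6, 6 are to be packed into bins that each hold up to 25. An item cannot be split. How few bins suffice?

5

Total = 19 + 18 + 15 + 15 + 8 + 8 + 6 + 6 + 4 + 3 + 3 = 105.
Lower bound: ⌈105/25⌉ = 5 bins.
A packing using 5 bins:
  bin 1: 19 + 6 = 25
  bin 2: 18 + 6 = 24
  bin 3: 15 + 8 = 23
  bin 4: 15 + 8 = 23
  bin 5: 4 + 3 + 3 = 10
This matches the lower bound, so 5 is optimal.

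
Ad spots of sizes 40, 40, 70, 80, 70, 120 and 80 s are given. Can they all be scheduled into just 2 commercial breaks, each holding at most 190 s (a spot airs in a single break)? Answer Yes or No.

No

Total = 500 s; ⌈500/190⌉ = 3.
At least 3 commercial breaks are required, but only 2 are allowed.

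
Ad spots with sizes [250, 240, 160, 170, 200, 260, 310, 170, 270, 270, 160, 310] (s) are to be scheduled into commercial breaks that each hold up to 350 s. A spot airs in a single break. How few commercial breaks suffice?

Total = 310 + 310 + 270 + 270 + 260 + 250 + 240 + 200 + 170 + 170 + 160 + 160 = 2770 s.
Lower bound: ⌈2770/350⌉ = 8 commercial breaks.
A packing using 10 commercial breaks:
  break 1: 310 = 310
  break 2: 310 = 310
  break 3: 270 = 270
  break 4: 270 = 270
  break 5: 260 = 260
  break 6: 250 = 250
  break 7: 240 = 240
  break 8: 200 = 200
  break 9: 170 + 170 = 340
  break 10: 160 + 160 = 320
No arrangement into 9 commercial breaks stays within capacity, so 10 is optimal.

10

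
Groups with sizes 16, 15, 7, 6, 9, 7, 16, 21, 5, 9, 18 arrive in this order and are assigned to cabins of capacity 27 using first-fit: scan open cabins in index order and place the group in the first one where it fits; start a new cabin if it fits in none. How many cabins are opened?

  16 → cabin 1 (new)  [load 16/27]
  15 → cabin 2 (new)  [load 15/27]
  7 → cabin 1  [load 23/27]
  6 → cabin 2  [load 21/27]
  9 → cabin 3 (new)  [load 9/27]
  7 → cabin 3  [load 16/27]
  16 → cabin 4 (new)  [load 16/27]
  21 → cabin 5 (new)  [load 21/27]
  5 → cabin 2  [load 26/27]
  9 → cabin 3  [load 25/27]
  18 → cabin 6 (new)  [load 18/27]
6 cabins opened.

6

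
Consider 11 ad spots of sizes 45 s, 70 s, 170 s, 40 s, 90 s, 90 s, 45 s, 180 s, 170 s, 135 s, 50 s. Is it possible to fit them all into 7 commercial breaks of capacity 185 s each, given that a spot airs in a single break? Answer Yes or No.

Yes

A valid assignment using 7 commercial breaks:
  break 1: 180 = 180
  break 2: 170 = 170
  break 3: 170 = 170
  break 4: 135 + 50 = 185
  break 5: 90 + 90 = 180
  break 6: 70 + 45 + 45 = 160
  break 7: 40 = 40
Every load is within 185 s, so 7 commercial breaks suffice.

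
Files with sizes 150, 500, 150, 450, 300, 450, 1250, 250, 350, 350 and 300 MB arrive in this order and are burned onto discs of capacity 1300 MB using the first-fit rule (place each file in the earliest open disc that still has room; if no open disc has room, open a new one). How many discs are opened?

4

  150 → disc 1 (new)  [load 150/1300]
  500 → disc 1  [load 650/1300]
  150 → disc 1  [load 800/1300]
  450 → disc 1  [load 1250/1300]
  300 → disc 2 (new)  [load 300/1300]
  450 → disc 2  [load 750/1300]
  1250 → disc 3 (new)  [load 1250/1300]
  250 → disc 2  [load 1000/1300]
  350 → disc 4 (new)  [load 350/1300]
  350 → disc 4  [load 700/1300]
  300 → disc 2  [load 1300/1300]
4 discs opened.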